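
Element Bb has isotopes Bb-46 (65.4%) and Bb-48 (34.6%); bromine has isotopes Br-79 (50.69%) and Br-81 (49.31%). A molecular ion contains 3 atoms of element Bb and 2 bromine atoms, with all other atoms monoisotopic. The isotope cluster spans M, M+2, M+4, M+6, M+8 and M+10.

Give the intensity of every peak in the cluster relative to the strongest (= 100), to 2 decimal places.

Element Bb pattern (n=3): 0.27972626 : 0.44396921 : 0.23488279 : 0.04142174
Bromine pattern (n=2): 0.25694761 : 0.49990478 : 0.24314761
Convolve the two distributions (both contribute in 2-u steps):
  M: 0.27972626×0.25694761 = 0.071875
  M+2: 0.27972626×0.49990478 + 0.44396921×0.25694761 = 0.253913
  M+4: 0.27972626×0.24314761 + 0.44396921×0.49990478 + 0.23488279×0.25694761 = 0.350310
  M+6: 0.44396921×0.24314761 + 0.23488279×0.49990478 + 0.04142174×0.25694761 = 0.236012
  M+8: 0.23488279×0.24314761 + 0.04142174×0.49990478 = 0.077818
  M+10: 0.04142174×0.24314761 = 0.010072
Scale to base peak (0.350310) = 100: 20.52 : 72.48 : 100.00 : 67.37 : 22.21 : 2.88

20.52 : 72.48 : 100.00 : 67.37 : 22.21 : 2.88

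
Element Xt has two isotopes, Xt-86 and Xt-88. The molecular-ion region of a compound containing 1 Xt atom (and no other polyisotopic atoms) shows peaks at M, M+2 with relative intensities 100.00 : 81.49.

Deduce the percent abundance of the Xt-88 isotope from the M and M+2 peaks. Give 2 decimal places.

Let p = fractional abundance of Xt-86. I(M+2)/I(M) = [C(1,1)·p^0·(1−p)] / p^1 = 1·(1−p)/p = 81.49/100.00 = 0.8149
(1−p)/p = 0.8149/1 = 0.8149  ⇒  p = 1/(1 + 0.8149) = 0.5510
Xt-86: 55.10%, Xt-88: 44.90%.

44.90%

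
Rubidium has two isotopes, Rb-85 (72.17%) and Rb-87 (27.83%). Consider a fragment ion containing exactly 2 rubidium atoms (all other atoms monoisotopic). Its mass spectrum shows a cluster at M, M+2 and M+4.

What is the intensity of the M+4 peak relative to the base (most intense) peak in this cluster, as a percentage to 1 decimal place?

14.9%

Term probabilities: M 0.5209, M+2 0.4017, M+4 0.0775. Base peak = M.
P(M) = C(2,0) × 0.7217^2 × 0.2783^0 = 1 × 0.52085089 × 1.0000 = 0.520851 (base)
P(M+4) = C(2,2) × 0.7217^0 × 0.2783^2 = 1 × 1.0000 × 0.07745089 = 0.077451
Relative intensity = 0.077451 / 0.520851 × 100 = 14.9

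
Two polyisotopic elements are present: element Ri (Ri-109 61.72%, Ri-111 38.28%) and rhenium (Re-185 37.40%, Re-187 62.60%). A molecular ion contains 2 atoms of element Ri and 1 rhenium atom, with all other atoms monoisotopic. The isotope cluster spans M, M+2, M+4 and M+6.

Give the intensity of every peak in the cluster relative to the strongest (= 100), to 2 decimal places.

Element Ri pattern (n=2): 0.38093584 : 0.47252832 : 0.14653584
Rhenium pattern (n=1): 0.3740 : 0.6260
Convolve the two distributions (both contribute in 2-u steps):
  M: 0.38093584×0.3740 = 0.142470
  M+2: 0.38093584×0.6260 + 0.47252832×0.3740 = 0.415191
  M+4: 0.47252832×0.6260 + 0.14653584×0.3740 = 0.350607
  M+6: 0.14653584×0.6260 = 0.091731
Scale to base peak (0.415191) = 100: 34.31 : 100.00 : 84.44 : 22.09

34.31 : 100.00 : 84.44 : 22.09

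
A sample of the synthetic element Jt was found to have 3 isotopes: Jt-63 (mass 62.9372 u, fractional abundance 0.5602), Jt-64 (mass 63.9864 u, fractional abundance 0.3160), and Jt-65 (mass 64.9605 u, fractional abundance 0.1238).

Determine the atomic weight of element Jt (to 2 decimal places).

Weight each isotope mass by its fractional abundance: 0.5602 × 62.9372 + 0.3160 × 63.9864 + 0.1238 × 64.9605
= 35.25742 + 20.21970 + 8.04211 = 63.51923 u

63.52 u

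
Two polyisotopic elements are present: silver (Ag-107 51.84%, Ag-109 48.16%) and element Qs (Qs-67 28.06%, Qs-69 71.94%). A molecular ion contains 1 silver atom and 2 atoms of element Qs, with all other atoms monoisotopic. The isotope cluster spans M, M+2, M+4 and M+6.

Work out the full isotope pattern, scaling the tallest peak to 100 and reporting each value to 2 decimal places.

8.82 : 53.43 : 100.00 : 53.86

Silver pattern (n=1): 0.5184 : 0.4816
Element Qs pattern (n=2): 0.07873636 : 0.40372728 : 0.51753636
Convolve the two distributions (both contribute in 2-u steps):
  M: 0.5184×0.07873636 = 0.040817
  M+2: 0.5184×0.40372728 + 0.4816×0.07873636 = 0.247212
  M+4: 0.5184×0.51753636 + 0.4816×0.40372728 = 0.462726
  M+6: 0.4816×0.51753636 = 0.249246
Scale to base peak (0.462726) = 100: 8.82 : 53.43 : 100.00 : 53.86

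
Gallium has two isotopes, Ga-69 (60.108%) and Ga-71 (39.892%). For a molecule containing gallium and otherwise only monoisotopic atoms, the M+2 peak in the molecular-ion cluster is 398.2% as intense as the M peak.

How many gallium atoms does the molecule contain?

6

For n independent Ga atoms, I(M+2)/I(M) = n · (abundance Ga-71) / (abundance Ga-69) = n · 0.39892/0.60108.
n = 3.982 × 0.60108/0.39892 = 6.00 ≈ 6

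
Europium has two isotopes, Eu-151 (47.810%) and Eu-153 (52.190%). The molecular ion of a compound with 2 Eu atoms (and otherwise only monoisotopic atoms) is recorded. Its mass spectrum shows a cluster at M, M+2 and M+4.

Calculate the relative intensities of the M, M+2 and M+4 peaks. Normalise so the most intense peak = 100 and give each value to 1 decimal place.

45.8 : 100.0 : 54.6

Expanding (0.47810 + 0.52190)^2:
P(M) = 0.47810^2 = 0.228580
P(M+2) = 2 × 0.47810^1 × 0.52190^1 = 0.499041
P(M+4) = 0.52190^2 = 0.272380
The M+2 peak is largest (0.499041); scaling to 100 gives 45.8 : 100.0 : 54.6.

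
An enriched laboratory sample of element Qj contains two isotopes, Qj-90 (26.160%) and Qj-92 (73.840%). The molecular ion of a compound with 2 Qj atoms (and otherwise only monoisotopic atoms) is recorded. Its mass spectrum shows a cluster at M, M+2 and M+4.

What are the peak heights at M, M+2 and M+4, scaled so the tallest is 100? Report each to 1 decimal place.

12.6 : 70.9 : 100.0

The 2 Qj atoms are independent, so intensities follow the terms of (0.26160 + 0.73840)^2.
P(M) = 0.26160^2 = 0.068435
P(M+2) = 2 × 0.26160^1 × 0.73840^1 = 0.386331
P(M+4) = 0.73840^2 = 0.545235
The M+4 peak is largest (0.545235); scaling to 100 gives 12.6 : 70.9 : 100.0.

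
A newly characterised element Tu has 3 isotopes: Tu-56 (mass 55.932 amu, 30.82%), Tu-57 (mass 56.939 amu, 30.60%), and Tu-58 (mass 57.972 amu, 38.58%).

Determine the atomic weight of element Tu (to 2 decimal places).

The abundance-weighted mean is 0.3082 × 55.932 + 0.3060 × 56.939 + 0.3858 × 57.972
= 17.2382 + 17.4233 + 22.3656 = 57.0271 amu

57.03 amu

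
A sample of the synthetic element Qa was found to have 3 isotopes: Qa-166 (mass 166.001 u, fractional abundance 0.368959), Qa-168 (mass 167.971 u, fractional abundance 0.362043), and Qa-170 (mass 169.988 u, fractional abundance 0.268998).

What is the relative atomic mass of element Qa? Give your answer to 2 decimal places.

167.79 u

Average mass = Σ (abundance × isotope mass) = 0.368959 × 166.001 + 0.362043 × 167.971 + 0.268998 × 169.988
= 61.2476 + 60.8127 + 45.7264 = 167.7867 u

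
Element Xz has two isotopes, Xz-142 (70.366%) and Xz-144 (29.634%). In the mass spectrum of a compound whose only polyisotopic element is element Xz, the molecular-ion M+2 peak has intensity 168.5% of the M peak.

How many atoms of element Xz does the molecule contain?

The M+2/M ratio from n Xz atoms is n · q/p = n · 0.29634/0.70366.
n = 1.685 × 0.70366/0.29634 = 4.00 ≈ 4

4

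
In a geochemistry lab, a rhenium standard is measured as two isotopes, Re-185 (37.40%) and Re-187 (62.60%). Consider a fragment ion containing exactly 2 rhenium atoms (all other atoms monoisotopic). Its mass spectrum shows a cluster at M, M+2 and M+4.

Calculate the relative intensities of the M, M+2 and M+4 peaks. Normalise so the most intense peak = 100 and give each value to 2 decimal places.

Each Re atom is independently Re-185 (p = 0.3740) or Re-187 (q = 0.6260); the cluster is the binomial expansion (p + q)^2.
P(M) = 0.3740^2 = 0.139876
P(M+2) = 2 × 0.3740^1 × 0.6260^1 = 0.468248
P(M+4) = 0.6260^2 = 0.391876
The M+2 peak is largest (0.468248); scaling to 100 gives 29.87 : 100.00 : 83.69.

29.87 : 100.00 : 83.69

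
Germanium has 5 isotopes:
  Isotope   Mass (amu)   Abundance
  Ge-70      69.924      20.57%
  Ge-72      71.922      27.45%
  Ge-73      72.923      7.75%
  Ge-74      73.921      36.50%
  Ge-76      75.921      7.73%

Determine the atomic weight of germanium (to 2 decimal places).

72.63 amu

Ar = Σ fᵢ·mᵢ = 0.2057 × 69.924 + 0.2745 × 71.922 + 0.0775 × 72.923 + 0.3650 × 73.921 + 0.0773 × 75.921
= 14.3834 + 19.7426 + 5.6515 + 26.9812 + 5.8687 = 72.6274 amu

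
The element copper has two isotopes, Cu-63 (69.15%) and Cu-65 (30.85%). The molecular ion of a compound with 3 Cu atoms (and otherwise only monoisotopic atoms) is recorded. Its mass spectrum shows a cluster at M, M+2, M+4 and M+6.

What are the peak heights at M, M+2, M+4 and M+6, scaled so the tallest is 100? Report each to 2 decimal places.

74.72 : 100.00 : 44.61 : 6.63

Expanding (0.6915 + 0.3085)^3:
P(M) = 0.6915^3 = 0.330656
P(M+2) = 3 × 0.6915^2 × 0.3085^1 = 0.442548
P(M+4) = 3 × 0.6915^1 × 0.3085^2 = 0.197435
P(M+6) = 0.3085^3 = 0.029361
The M+2 peak is largest (0.442548); scaling to 100 gives 74.72 : 100.00 : 44.61 : 6.63.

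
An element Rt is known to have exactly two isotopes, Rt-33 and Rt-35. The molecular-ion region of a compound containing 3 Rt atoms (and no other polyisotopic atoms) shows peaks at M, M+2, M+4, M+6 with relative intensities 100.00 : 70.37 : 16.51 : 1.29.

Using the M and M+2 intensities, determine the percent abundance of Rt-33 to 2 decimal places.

81.00%

Let p = fractional abundance of Rt-33. I(M+2)/I(M) = [C(3,1)·p^2·(1−p)] / p^3 = 3·(1−p)/p = 70.37/100.00 = 0.7037
(1−p)/p = 0.7037/3 = 0.2346  ⇒  p = 1/(1 + 0.2346) = 0.8100
Rt-33: 81.00%, Rt-35: 19.00%.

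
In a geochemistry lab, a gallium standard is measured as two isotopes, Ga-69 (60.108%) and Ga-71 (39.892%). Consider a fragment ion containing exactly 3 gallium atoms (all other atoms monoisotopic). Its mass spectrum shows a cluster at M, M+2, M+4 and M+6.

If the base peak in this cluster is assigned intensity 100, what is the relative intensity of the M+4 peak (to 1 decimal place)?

66.4

(0.60108 + 0.39892)^3 gives M 0.2172, M+2 0.4324, M+4 0.2870, M+6 0.0635; the largest is M+2.
P(M+2) = C(3,1) × 0.60108^2 × 0.39892^1 = 3 × 0.36129717 × 0.39892 = 0.432386 (base)
P(M+4) = C(3,2) × 0.60108^1 × 0.39892^2 = 3 × 0.60108 × 0.15913717 = 0.286963
Relative intensity = 0.286963 / 0.432386 × 100 = 66.4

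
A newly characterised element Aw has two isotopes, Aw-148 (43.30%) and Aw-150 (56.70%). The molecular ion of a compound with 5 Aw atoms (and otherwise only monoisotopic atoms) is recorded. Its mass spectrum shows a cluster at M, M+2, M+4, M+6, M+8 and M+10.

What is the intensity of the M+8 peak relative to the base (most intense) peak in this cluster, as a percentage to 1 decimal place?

65.5%

Binomial terms of (0.4330 + 0.5670)^5: M 0.0152, M+2 0.0997, M+4 0.2610, M+6 0.3418, M+8 0.2238, M+10 0.0586 → M+6 is the base peak.
P(M+6) = C(5,3) × 0.4330^2 × 0.5670^3 = 10 × 0.187489 × 0.18228426 = 0.341763 (base)
P(M+8) = C(5,4) × 0.4330^1 × 0.5670^4 = 5 × 0.4330 × 0.10335518 = 0.223764
Relative intensity = 0.223764 / 0.341763 × 100 = 65.5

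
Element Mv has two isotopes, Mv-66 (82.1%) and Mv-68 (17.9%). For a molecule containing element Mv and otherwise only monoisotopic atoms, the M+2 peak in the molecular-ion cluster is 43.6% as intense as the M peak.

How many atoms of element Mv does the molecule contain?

For n independent Mv atoms, I(M+2)/I(M) = n · (abundance Mv-68) / (abundance Mv-66) = n · 0.179/0.821.
n = 0.436 × 0.821/0.179 = 2.00 ≈ 2

2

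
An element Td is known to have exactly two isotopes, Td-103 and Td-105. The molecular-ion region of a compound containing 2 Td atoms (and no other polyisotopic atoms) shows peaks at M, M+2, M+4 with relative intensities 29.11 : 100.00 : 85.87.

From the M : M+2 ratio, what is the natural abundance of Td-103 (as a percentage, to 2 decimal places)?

36.80%

If p is the fraction of Td that is Td-103, then I(M+2)/I(M) = [C(2,1)·p^1·(1−p)] / p^2 = 2·(1−p)/p = 100.00/29.11 = 3.4352
(1−p)/p = 3.4352/2 = 1.7176  ⇒  p = 1/(1 + 1.7176) = 0.3680
Td-103: 36.80%, Td-105: 63.20%.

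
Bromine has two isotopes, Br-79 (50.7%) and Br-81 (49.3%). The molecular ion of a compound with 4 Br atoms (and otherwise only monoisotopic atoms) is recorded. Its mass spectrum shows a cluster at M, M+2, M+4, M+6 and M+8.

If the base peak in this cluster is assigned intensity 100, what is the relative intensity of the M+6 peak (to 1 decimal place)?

64.8

Binomial terms of (0.507 + 0.493)^4: M 0.0661, M+2 0.2570, M+4 0.3749, M+6 0.2430, M+8 0.0591 → M+4 is the base peak.
P(M+4) = C(4,2) × 0.507^2 × 0.493^2 = 6 × 0.257049 × 0.243049 = 0.374853 (base)
P(M+6) = C(4,3) × 0.507^1 × 0.493^3 = 4 × 0.5070 × 0.11982316 = 0.243001
Relative intensity = 0.243001 / 0.374853 × 100 = 64.8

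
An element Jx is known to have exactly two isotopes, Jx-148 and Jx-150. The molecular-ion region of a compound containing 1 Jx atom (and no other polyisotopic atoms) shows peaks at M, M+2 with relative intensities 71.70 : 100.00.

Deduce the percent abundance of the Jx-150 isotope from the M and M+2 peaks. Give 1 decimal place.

Write p for the Jx-148 fraction. I(M+2)/I(M) = [C(1,1)·p^0·(1−p)] / p^1 = 1·(1−p)/p = 100.00/71.70 = 1.3947
(1−p)/p = 1.3947/1 = 1.3947  ⇒  p = 1/(1 + 1.3947) = 0.4176
Jx-148: 41.8%, Jx-150: 58.2%.

58.2%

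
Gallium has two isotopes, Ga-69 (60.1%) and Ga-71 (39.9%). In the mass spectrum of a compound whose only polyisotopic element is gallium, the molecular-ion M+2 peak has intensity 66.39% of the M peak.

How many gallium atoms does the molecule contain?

The M+2/M ratio from n Ga atoms is n · q/p = n · 0.399/0.601.
n = 0.6639 × 0.601/0.399 = 1.00 ≈ 1

1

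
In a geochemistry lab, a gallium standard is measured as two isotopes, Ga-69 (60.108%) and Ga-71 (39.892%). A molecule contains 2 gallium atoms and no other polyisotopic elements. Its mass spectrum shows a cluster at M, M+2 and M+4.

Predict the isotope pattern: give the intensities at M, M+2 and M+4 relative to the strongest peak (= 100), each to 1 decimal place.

75.3 : 100.0 : 33.2

Expanding (0.60108 + 0.39892)^2:
P(M) = 0.60108^2 = 0.361297
P(M+2) = 2 × 0.60108^1 × 0.39892^1 = 0.479566
P(M+4) = 0.39892^2 = 0.159137
The M+2 peak is largest (0.479566); scaling to 100 gives 75.3 : 100.0 : 33.2.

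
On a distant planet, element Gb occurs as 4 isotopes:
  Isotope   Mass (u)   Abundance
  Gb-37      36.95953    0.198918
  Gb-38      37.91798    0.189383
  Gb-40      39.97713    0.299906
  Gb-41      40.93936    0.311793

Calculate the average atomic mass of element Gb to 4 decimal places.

39.2869 u

The abundance-weighted mean is 0.198918 × 36.95953 + 0.189383 × 37.91798 + 0.299906 × 39.97713 + 0.311793 × 40.93936
= 7.351916 + 7.181021 + 11.989381 + 12.764606 = 39.286924 u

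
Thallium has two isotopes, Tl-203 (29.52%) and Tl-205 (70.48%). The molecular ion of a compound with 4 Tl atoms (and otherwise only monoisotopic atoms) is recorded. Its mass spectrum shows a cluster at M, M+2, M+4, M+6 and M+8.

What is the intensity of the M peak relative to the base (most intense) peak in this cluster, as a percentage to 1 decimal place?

Binomial terms of (0.2952 + 0.7048)^4: M 0.0076, M+2 0.0725, M+4 0.2597, M+6 0.4134, M+8 0.2468 → M+6 is the base peak.
P(M+6) = C(4,3) × 0.2952^1 × 0.7048^3 = 4 × 0.2952 × 0.35010449 = 0.413403 (base)
P(M) = C(4,0) × 0.2952^4 × 0.7048^0 = 1 × 0.00759391 × 1.0000 = 0.007594
Relative intensity = 0.007594 / 0.413403 × 100 = 1.8

1.8%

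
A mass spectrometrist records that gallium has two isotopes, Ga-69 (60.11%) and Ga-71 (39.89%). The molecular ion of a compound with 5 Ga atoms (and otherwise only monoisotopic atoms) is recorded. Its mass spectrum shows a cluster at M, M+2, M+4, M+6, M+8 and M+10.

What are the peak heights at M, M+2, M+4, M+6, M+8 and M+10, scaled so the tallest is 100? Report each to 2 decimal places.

22.71 : 75.34 : 100.00 : 66.36 : 22.02 : 2.92

Each Ga atom is independently Ga-69 (p = 0.6011) or Ga-71 (q = 0.3989); the cluster is the binomial expansion (p + q)^5.
P(M) = 0.6011^5 = 0.078475
P(M+2) = 5 × 0.6011^4 × 0.3989^1 = 0.260388
P(M+4) = 10 × 0.6011^3 × 0.3989^2 = 0.345596
P(M+6) = 10 × 0.6011^2 × 0.3989^3 = 0.229343
P(M+8) = 5 × 0.6011^1 × 0.3989^4 = 0.076098
P(M+10) = 0.3989^5 = 0.010100
The M+4 peak is largest (0.345596); scaling to 100 gives 22.71 : 75.34 : 100.00 : 66.36 : 22.02 : 2.92.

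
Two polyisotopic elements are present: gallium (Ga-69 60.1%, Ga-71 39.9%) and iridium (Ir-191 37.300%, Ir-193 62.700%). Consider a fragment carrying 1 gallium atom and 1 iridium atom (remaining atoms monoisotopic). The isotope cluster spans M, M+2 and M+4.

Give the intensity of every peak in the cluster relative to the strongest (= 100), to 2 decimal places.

42.65 : 100.00 : 47.59

Gallium pattern (n=1): 0.6010 : 0.3990
Iridium pattern (n=1): 0.3730 : 0.6270
Convolve the two distributions (both contribute in 2-u steps):
  M: 0.6010×0.3730 = 0.224173
  M+2: 0.6010×0.6270 + 0.3990×0.3730 = 0.525654
  M+4: 0.3990×0.6270 = 0.250173
Scale to base peak (0.525654) = 100: 42.65 : 100.00 : 47.59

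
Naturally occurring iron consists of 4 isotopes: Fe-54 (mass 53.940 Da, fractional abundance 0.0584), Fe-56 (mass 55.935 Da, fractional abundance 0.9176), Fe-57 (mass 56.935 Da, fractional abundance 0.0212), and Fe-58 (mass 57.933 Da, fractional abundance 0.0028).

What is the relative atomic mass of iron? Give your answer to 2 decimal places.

Weight each isotope mass by its fractional abundance: 0.0584 × 53.940 + 0.9176 × 55.935 + 0.0212 × 56.935 + 0.0028 × 57.933
= 3.1501 + 51.3260 + 1.2070 + 0.1622 = 55.8453 Da

55.85 Da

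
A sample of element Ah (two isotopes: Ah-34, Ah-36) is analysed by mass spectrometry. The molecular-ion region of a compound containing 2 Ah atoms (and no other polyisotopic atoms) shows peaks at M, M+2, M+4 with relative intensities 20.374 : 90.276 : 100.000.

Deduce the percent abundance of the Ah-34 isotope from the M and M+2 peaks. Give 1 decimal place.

31.1%

Let p = fractional abundance of Ah-34. I(M+2)/I(M) = [C(2,1)·p^1·(1−p)] / p^2 = 2·(1−p)/p = 90.276/20.374 = 4.4309
(1−p)/p = 4.4309/2 = 2.2155  ⇒  p = 1/(1 + 2.2155) = 0.3110
Ah-34: 31.1%, Ah-36: 68.9%.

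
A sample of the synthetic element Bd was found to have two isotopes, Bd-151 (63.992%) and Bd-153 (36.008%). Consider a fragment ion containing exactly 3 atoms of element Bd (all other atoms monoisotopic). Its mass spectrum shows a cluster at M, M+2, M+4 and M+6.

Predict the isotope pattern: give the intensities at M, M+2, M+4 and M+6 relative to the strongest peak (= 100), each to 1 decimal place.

59.2 : 100.0 : 56.3 : 10.6

The 3 Bd atoms are independent, so intensities follow the terms of (0.63992 + 0.36008)^3.
P(M) = 0.63992^3 = 0.262046
P(M+2) = 3 × 0.63992^2 × 0.36008^1 = 0.442356
P(M+4) = 3 × 0.63992^1 × 0.36008^2 = 0.248911
P(M+6) = 0.36008^3 = 0.046687
The M+2 peak is largest (0.442356); scaling to 100 gives 59.2 : 100.0 : 56.3 : 10.6.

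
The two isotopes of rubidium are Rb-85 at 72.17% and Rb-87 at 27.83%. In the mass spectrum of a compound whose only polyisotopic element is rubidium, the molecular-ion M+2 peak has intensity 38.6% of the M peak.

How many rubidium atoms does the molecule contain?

For n independent Rb atoms, I(M+2)/I(M) = n · (abundance Rb-87) / (abundance Rb-85) = n · 0.2783/0.7217.
n = 0.386 × 0.7217/0.2783 = 1.00 ≈ 1

1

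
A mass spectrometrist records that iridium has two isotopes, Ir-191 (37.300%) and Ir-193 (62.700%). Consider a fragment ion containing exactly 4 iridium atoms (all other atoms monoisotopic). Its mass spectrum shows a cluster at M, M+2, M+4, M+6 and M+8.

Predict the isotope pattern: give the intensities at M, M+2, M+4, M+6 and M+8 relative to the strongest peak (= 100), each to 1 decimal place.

5.3 : 35.4 : 89.2 : 100.0 : 42.0

Expanding (0.37300 + 0.62700)^4:
P(M) = 0.37300^4 = 0.019357
P(M+2) = 4 × 0.37300^3 × 0.62700^1 = 0.130153
P(M+4) = 6 × 0.37300^2 × 0.62700^2 = 0.328174
P(M+6) = 4 × 0.37300^1 × 0.62700^3 = 0.367766
P(M+8) = 0.62700^4 = 0.154550
The M+6 peak is largest (0.367766); scaling to 100 gives 5.3 : 35.4 : 89.2 : 100.0 : 42.0.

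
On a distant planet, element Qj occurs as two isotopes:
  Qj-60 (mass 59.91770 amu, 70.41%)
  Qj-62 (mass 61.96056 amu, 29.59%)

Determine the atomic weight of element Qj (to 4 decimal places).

The abundance-weighted mean is 0.7041 × 59.91770 + 0.2959 × 61.96056
= 42.188053 + 18.334130 = 60.522183 amu

60.5222 amu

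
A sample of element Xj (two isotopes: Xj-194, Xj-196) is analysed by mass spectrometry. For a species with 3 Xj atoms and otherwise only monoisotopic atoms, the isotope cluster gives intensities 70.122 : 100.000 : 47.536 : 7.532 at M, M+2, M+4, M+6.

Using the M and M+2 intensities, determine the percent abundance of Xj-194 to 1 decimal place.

Write p for the Xj-194 fraction. I(M+2)/I(M) = [C(3,1)·p^2·(1−p)] / p^3 = 3·(1−p)/p = 100.000/70.122 = 1.4261
(1−p)/p = 1.4261/3 = 0.4754  ⇒  p = 1/(1 + 0.4754) = 0.6778
Xj-194: 67.8%, Xj-196: 32.2%.

67.8%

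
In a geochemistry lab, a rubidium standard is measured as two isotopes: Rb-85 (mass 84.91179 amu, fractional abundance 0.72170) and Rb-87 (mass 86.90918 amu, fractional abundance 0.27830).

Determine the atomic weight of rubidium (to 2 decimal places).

85.47 amu

Weight each isotope mass by its fractional abundance: 0.72170 × 84.91179 + 0.27830 × 86.90918
= 61.280839 + 24.186825 = 85.467664 amu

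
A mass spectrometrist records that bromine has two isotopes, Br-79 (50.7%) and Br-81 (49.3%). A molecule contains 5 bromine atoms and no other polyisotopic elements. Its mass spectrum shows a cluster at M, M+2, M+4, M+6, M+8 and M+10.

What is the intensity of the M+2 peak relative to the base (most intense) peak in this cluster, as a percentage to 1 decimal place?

Binomial terms of (0.507 + 0.493)^5: M 0.0335, M+2 0.1629, M+4 0.3168, M+6 0.3080, M+8 0.1497, M+10 0.0291 → M+4 is the base peak.
P(M+4) = C(5,2) × 0.507^3 × 0.493^2 = 10 × 0.13032384 × 0.243049 = 0.316751 (base)
P(M+2) = C(5,1) × 0.507^4 × 0.493^1 = 5 × 0.06607419 × 0.4930 = 0.162873
Relative intensity = 0.162873 / 0.316751 × 100 = 51.4

51.4%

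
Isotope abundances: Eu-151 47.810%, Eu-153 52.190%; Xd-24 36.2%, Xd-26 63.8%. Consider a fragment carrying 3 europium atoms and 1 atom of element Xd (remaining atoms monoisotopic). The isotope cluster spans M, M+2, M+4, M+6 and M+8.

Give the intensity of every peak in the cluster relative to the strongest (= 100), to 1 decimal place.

10.7 : 53.9 : 100.0 : 81.3 : 24.5

Europium pattern (n=3): 0.10928391 : 0.3578871 : 0.39067407 : 0.14215492
Element Xd pattern (n=1): 0.3620 : 0.6380
Convolve the two distributions (both contribute in 2-u steps):
  M: 0.10928391×0.3620 = 0.039561
  M+2: 0.10928391×0.6380 + 0.3578871×0.3620 = 0.199278
  M+4: 0.3578871×0.6380 + 0.39067407×0.3620 = 0.369756
  M+6: 0.39067407×0.6380 + 0.14215492×0.3620 = 0.300710
  M+8: 0.14215492×0.6380 = 0.090695
Scale to base peak (0.369756) = 100: 10.7 : 53.9 : 100.0 : 81.3 : 24.5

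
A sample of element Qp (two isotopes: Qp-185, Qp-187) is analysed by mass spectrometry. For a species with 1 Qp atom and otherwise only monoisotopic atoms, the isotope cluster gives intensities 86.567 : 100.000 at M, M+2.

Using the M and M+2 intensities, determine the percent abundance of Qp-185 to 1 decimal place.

46.4%

If p is the fraction of Qp that is Qp-185, then I(M+2)/I(M) = [C(1,1)·p^0·(1−p)] / p^1 = 1·(1−p)/p = 100.000/86.567 = 1.1552
(1−p)/p = 1.1552/1 = 1.1552  ⇒  p = 1/(1 + 1.1552) = 0.4640
Qp-185: 46.4%, Qp-187: 53.6%.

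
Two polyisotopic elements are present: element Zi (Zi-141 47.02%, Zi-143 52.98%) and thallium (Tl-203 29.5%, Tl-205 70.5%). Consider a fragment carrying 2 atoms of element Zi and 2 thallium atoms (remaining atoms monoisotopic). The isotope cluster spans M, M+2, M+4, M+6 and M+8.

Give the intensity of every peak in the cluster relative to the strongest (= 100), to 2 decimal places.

Element Zi pattern (n=2): 0.22108804 : 0.49822392 : 0.28068804
Thallium pattern (n=2): 0.087025 : 0.41595 : 0.497025
Convolve the two distributions (both contribute in 2-u steps):
  M: 0.22108804×0.087025 = 0.019240
  M+2: 0.22108804×0.41595 + 0.49822392×0.087025 = 0.135320
  M+4: 0.22108804×0.497025 + 0.49822392×0.41595 + 0.28068804×0.087025 = 0.341549
  M+6: 0.49822392×0.497025 + 0.28068804×0.41595 = 0.364382
  M+8: 0.28068804×0.497025 = 0.139509
Scale to base peak (0.364382) = 100: 5.28 : 37.14 : 93.73 : 100.00 : 38.29

5.28 : 37.14 : 93.73 : 100.00 : 38.29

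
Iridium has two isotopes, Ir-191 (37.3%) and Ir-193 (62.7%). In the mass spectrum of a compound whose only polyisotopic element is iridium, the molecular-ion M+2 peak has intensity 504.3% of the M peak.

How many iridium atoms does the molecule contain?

3

For n independent Ir atoms, I(M+2)/I(M) = n · (abundance Ir-193) / (abundance Ir-191) = n · 0.627/0.373.
n = 5.043 × 0.373/0.627 = 3.00 ≈ 3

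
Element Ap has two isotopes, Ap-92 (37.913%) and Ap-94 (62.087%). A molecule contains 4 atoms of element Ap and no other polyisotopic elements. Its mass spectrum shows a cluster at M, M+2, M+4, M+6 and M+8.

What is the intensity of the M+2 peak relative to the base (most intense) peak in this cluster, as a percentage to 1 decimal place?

37.3%

Binomial terms of (0.37913 + 0.62087)^4: M 0.0207, M+2 0.1353, M+4 0.3325, M+6 0.3630, M+8 0.1486 → M+6 is the base peak.
P(M+6) = C(4,3) × 0.37913^1 × 0.62087^3 = 4 × 0.37913 × 0.23933269 = 0.362953 (base)
P(M+2) = C(4,1) × 0.37913^3 × 0.62087^1 = 4 × 0.05449598 × 0.62087 = 0.135340
Relative intensity = 0.135340 / 0.362953 × 100 = 37.3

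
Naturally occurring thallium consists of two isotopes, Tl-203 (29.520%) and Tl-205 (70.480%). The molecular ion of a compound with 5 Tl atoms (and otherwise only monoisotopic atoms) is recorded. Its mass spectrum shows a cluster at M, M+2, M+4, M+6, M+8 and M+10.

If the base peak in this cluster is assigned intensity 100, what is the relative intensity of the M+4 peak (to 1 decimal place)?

Binomial terms of (0.29520 + 0.70480)^5: M 0.0022, M+2 0.0268, M+4 0.1278, M+6 0.3051, M+8 0.3642, M+10 0.1739 → M+8 is the base peak.
P(M+8) = C(5,4) × 0.29520^1 × 0.70480^4 = 5 × 0.2952 × 0.24675365 = 0.364208 (base)
P(M+4) = C(5,2) × 0.29520^3 × 0.70480^2 = 10 × 0.02572463 × 0.49674304 = 0.127785
Relative intensity = 0.127785 / 0.364208 × 100 = 35.1

35.1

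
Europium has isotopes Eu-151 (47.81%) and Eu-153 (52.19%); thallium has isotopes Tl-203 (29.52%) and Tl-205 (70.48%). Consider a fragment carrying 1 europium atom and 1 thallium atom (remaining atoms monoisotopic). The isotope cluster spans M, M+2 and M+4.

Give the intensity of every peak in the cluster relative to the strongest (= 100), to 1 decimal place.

28.7 : 100.0 : 74.9

Europium pattern (n=1): 0.4781 : 0.5219
Thallium pattern (n=1): 0.2952 : 0.7048
Convolve the two distributions (both contribute in 2-u steps):
  M: 0.4781×0.2952 = 0.141135
  M+2: 0.4781×0.7048 + 0.5219×0.2952 = 0.491030
  M+4: 0.5219×0.7048 = 0.367835
Scale to base peak (0.491030) = 100: 28.7 : 100.0 : 74.9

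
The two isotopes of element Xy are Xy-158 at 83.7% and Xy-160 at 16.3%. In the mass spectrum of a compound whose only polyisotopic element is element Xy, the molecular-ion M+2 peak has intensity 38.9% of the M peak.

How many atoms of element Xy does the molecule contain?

2

The M+2/M ratio from n Xy atoms is n · q/p = n · 0.163/0.837.
n = 0.389 × 0.837/0.163 = 2.00 ≈ 2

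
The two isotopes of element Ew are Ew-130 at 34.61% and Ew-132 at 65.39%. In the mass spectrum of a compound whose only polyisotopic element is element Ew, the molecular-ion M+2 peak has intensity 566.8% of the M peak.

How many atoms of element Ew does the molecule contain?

3

With n Ew atoms, P(M+2)/P(M) = C(n,1)·p^(n−1)q / p^n = n·q/p = n · 0.6539/0.3461.
n = 5.668 × 0.3461/0.6539 = 3.00 ≈ 3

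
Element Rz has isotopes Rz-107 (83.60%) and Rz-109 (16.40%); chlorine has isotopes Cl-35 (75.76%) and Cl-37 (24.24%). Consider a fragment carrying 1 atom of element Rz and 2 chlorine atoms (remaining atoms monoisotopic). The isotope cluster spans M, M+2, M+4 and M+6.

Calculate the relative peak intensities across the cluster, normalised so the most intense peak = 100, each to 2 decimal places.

100.00 : 83.61 : 22.79 : 2.01

Element Rz pattern (n=1): 0.8360 : 0.1640
Chlorine pattern (n=2): 0.57395776 : 0.36728448 : 0.05875776
Convolve the two distributions (both contribute in 2-u steps):
  M: 0.8360×0.57395776 = 0.479829
  M+2: 0.8360×0.36728448 + 0.1640×0.57395776 = 0.401179
  M+4: 0.8360×0.05875776 + 0.1640×0.36728448 = 0.109356
  M+6: 0.1640×0.05875776 = 0.009636
Scale to base peak (0.479829) = 100: 100.00 : 83.61 : 22.79 : 2.01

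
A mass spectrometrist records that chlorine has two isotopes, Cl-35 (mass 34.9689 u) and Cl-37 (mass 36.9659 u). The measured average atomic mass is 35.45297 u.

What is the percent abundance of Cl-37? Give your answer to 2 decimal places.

Writing the weighted mean with unknown fraction x of Cl-35:
34.9689·x + 36.9659·(1 − x) = 35.45297
(34.9689 − 36.9659)·x = 35.45297 − 36.9659
x = -1.51293 / -1.9970 = 0.75760 → 75.76% Cl-35, 24.24% Cl-37.

24.24%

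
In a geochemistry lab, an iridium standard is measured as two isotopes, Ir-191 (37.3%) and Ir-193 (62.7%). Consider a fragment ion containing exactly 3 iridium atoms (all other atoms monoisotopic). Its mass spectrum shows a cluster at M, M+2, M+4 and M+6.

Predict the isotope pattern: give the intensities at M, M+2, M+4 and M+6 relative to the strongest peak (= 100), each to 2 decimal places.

11.80 : 59.49 : 100.00 : 56.03

Expanding (0.373 + 0.627)^3:
P(M) = 0.373^3 = 0.051895
P(M+2) = 3 × 0.373^2 × 0.627^1 = 0.261702
P(M+4) = 3 × 0.373^1 × 0.627^2 = 0.439911
P(M+6) = 0.627^3 = 0.246492
The M+4 peak is largest (0.439911); scaling to 100 gives 11.80 : 59.49 : 100.00 : 56.03.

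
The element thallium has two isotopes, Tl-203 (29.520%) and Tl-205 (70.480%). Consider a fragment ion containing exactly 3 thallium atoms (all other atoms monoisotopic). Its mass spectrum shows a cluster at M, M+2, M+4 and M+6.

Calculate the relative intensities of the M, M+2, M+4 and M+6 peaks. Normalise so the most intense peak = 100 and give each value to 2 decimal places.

Each Tl atom is independently Tl-203 (p = 0.29520) or Tl-205 (q = 0.70480); the cluster is the binomial expansion (p + q)^3.
P(M) = 0.29520^3 = 0.025725
P(M+2) = 3 × 0.29520^2 × 0.70480^1 = 0.184255
P(M+4) = 3 × 0.29520^1 × 0.70480^2 = 0.439916
P(M+6) = 0.70480^3 = 0.350104
The M+4 peak is largest (0.439916); scaling to 100 gives 5.85 : 41.88 : 100.00 : 79.58.

5.85 : 41.88 : 100.00 : 79.58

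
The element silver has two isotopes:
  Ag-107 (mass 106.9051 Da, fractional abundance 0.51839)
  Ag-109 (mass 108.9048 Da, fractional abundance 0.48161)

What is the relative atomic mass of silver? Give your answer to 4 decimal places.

107.8682 Da

Ar = Σ fᵢ·mᵢ = 0.51839 × 106.9051 + 0.48161 × 108.9048
= 55.41853 + 52.44964 = 107.86817 Da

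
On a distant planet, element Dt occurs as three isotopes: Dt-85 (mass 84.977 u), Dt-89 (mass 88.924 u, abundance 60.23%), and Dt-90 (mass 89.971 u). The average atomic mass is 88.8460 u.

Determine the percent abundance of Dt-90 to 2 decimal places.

29.87%

Let x and y be the fractions of Dt-85 and Dt-90. Then x + y = 1 − 0.6023 = 0.3977 and 84.977x + 89.971y = 88.8460 − 0.6023×88.924 = 35.2870748.
Substituting: 84.977x + 89.971(0.3977 − x) = 35.2870748
(84.977 − 89.971)x = -0.4943919  ⇒  x = 0.09900, y = 0.29870
Dt-85: 9.90%, Dt-90: 29.87%.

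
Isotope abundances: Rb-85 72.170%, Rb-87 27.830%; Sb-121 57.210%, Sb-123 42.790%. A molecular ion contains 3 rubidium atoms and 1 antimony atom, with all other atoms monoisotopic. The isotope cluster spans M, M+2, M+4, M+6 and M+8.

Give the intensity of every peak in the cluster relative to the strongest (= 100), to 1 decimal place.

Rubidium pattern (n=3): 0.37589809 : 0.43485841 : 0.16768892 : 0.02155458
Antimony pattern (n=1): 0.5721 : 0.4279
Convolve the two distributions (both contribute in 2-u steps):
  M: 0.37589809×0.5721 = 0.215051
  M+2: 0.37589809×0.4279 + 0.43485841×0.5721 = 0.409629
  M+4: 0.43485841×0.4279 + 0.16768892×0.5721 = 0.282011
  M+6: 0.16768892×0.4279 + 0.02155458×0.5721 = 0.084085
  M+8: 0.02155458×0.4279 = 0.009223
Scale to base peak (0.409629) = 100: 52.5 : 100.0 : 68.8 : 20.5 : 2.3

52.5 : 100.0 : 68.8 : 20.5 : 2.3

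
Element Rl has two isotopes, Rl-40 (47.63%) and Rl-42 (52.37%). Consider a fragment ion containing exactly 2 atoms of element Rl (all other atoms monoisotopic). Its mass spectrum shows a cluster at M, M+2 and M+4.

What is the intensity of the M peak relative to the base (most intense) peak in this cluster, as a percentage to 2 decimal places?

45.47%

Term probabilities: M 0.2269, M+2 0.4989, M+4 0.2743. Base peak = M+2.
P(M+2) = C(2,1) × 0.4763^1 × 0.5237^1 = 2 × 0.4763 × 0.5237 = 0.498877 (base)
P(M) = C(2,0) × 0.4763^2 × 0.5237^0 = 1 × 0.22686169 × 1.0000 = 0.226862
Relative intensity = 0.226862 / 0.498877 × 100 = 45.47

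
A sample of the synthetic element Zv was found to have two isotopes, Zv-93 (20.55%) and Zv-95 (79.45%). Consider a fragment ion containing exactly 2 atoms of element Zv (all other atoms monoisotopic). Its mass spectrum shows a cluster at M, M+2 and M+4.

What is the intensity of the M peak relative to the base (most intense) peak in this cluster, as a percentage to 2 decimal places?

(0.2055 + 0.7945)^2 gives M 0.0422, M+2 0.3265, M+4 0.6312; the largest is M+4.
P(M+4) = C(2,2) × 0.2055^0 × 0.7945^2 = 1 × 1.0000 × 0.63123025 = 0.631230 (base)
P(M) = C(2,0) × 0.2055^2 × 0.7945^0 = 1 × 0.04223025 × 1.0000 = 0.042230
Relative intensity = 0.042230 / 0.631230 × 100 = 6.69

6.69%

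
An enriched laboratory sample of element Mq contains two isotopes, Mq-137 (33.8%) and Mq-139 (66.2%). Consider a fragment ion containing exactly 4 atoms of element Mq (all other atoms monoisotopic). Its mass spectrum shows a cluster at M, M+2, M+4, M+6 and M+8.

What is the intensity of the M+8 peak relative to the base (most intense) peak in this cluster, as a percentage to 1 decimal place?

49.0%

Binomial terms of (0.338 + 0.662)^4: M 0.0131, M+2 0.1023, M+4 0.3004, M+6 0.3922, M+8 0.1921 → M+6 is the base peak.
P(M+6) = C(4,3) × 0.338^1 × 0.662^3 = 4 × 0.3380 × 0.29011753 = 0.392239 (base)
P(M+8) = C(4,4) × 0.338^0 × 0.662^4 = 1 × 1.0000 × 0.1920578 = 0.192058
Relative intensity = 0.192058 / 0.392239 × 100 = 49.0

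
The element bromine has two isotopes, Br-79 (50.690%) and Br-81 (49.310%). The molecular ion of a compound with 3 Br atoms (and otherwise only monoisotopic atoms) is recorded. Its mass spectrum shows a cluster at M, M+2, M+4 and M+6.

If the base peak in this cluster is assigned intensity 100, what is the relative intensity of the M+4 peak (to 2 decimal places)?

(0.50690 + 0.49310)^3 gives M 0.1302, M+2 0.3801, M+4 0.3698, M+6 0.1199; the largest is M+2.
P(M+2) = C(3,1) × 0.50690^2 × 0.49310^1 = 3 × 0.25694761 × 0.4931 = 0.380103 (base)
P(M+4) = C(3,2) × 0.50690^1 × 0.49310^2 = 3 × 0.5069 × 0.24314761 = 0.369755
Relative intensity = 0.369755 / 0.380103 × 100 = 97.28

97.28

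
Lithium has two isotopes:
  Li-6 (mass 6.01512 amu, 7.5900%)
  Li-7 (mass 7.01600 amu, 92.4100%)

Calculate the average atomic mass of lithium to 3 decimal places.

6.940 amu

Ar = Σ fᵢ·mᵢ = 0.075900 × 6.01512 + 0.924100 × 7.01600
= 0.456548 + 6.483486 = 6.940034 amu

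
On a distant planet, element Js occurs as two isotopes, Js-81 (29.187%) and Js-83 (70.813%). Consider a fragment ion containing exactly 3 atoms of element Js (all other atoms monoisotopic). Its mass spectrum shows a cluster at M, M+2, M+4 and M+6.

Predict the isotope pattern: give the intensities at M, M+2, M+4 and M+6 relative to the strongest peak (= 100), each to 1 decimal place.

Each Js atom is independently Js-81 (p = 0.29187) or Js-83 (q = 0.70813); the cluster is the binomial expansion (p + q)^3.
P(M) = 0.29187^3 = 0.024864
P(M+2) = 3 × 0.29187^2 × 0.70813^1 = 0.180973
P(M+4) = 3 × 0.29187^1 × 0.70813^2 = 0.439073
P(M+6) = 0.70813^3 = 0.355090
The M+4 peak is largest (0.439073); scaling to 100 gives 5.7 : 41.2 : 100.0 : 80.9.

5.7 : 41.2 : 100.0 : 80.9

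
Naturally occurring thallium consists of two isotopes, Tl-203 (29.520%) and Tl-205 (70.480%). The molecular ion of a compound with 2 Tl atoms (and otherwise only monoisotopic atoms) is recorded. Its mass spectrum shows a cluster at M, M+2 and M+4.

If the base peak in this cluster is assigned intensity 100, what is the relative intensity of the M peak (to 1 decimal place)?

Binomial terms of (0.29520 + 0.70480)^2: M 0.0871, M+2 0.4161, M+4 0.4967 → M+4 is the base peak.
P(M+4) = C(2,2) × 0.29520^0 × 0.70480^2 = 1 × 1.0000 × 0.49674304 = 0.496743 (base)
P(M) = C(2,0) × 0.29520^2 × 0.70480^0 = 1 × 0.08714304 × 1.0000 = 0.087143
Relative intensity = 0.087143 / 0.496743 × 100 = 17.5

17.5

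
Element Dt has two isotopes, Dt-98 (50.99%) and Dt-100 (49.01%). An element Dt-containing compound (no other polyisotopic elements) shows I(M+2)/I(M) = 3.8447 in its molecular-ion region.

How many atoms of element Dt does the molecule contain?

For n independent Dt atoms, I(M+2)/I(M) = n · (abundance Dt-100) / (abundance Dt-98) = n · 0.4901/0.5099.
n = 3.8447 × 0.5099/0.4901 = 4.00 ≈ 4

4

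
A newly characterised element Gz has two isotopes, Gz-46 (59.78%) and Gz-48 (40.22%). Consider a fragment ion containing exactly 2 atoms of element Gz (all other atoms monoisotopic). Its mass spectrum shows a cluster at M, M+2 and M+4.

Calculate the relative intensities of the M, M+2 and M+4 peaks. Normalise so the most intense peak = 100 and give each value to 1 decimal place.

74.3 : 100.0 : 33.6

The 2 Gz atoms are independent, so intensities follow the terms of (0.5978 + 0.4022)^2.
P(M) = 0.5978^2 = 0.357365
P(M+2) = 2 × 0.5978^1 × 0.4022^1 = 0.480870
P(M+4) = 0.4022^2 = 0.161765
The M+2 peak is largest (0.480870); scaling to 100 gives 74.3 : 100.0 : 33.6.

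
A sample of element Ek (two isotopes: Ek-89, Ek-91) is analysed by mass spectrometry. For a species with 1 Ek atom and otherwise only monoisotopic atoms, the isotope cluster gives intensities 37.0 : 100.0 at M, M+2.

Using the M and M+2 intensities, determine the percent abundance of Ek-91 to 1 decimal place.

Let p = fractional abundance of Ek-89. I(M+2)/I(M) = [C(1,1)·p^0·(1−p)] / p^1 = 1·(1−p)/p = 100.0/37.0 = 2.7027
(1−p)/p = 2.7027/1 = 2.7027  ⇒  p = 1/(1 + 2.7027) = 0.2701
Ek-89: 27.0%, Ek-91: 73.0%.

73.0%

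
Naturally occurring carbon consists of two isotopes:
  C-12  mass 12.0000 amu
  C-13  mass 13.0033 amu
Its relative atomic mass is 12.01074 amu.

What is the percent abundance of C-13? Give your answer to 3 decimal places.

1.070%

Writing the weighted mean with unknown fraction x of C-12:
12.0000·x + 13.0033·(1 − x) = 12.01074
(12.0000 − 13.0033)·x = 12.01074 − 13.0033
x = -0.99256 / -1.0033 = 0.98930 → 98.930% C-12, 1.070% C-13.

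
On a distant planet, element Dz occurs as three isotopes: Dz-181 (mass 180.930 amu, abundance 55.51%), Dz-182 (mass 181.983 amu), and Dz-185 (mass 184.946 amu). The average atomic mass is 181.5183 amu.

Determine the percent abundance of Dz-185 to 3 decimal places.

The remaining 44.49% is split between Dz-182 (fraction x) and Dz-185 (fraction 0.4449 − x).
Substituting: 181.983x + 184.946(0.4449 − x) = 81.084057
(181.983 − 184.946)x = -1.1984184  ⇒  x = 0.40446, y = 0.04044
Dz-182: 40.446%, Dz-185: 4.044%.

4.044%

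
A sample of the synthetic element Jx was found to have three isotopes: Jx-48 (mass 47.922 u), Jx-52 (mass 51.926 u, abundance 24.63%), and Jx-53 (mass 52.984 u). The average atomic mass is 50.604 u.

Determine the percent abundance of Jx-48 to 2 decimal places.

41.87%

Let x and y be the fractions of Jx-48 and Jx-53. Then x + y = 1 − 0.2463 = 0.7537 and 47.922x + 52.984y = 50.604 − 0.2463×51.926 = 37.8146262.
Substituting: 47.922x + 52.984(0.7537 − x) = 37.8146262
(47.922 − 52.984)x = -2.1194146  ⇒  x = 0.41869, y = 0.33501
Jx-48: 41.87%, Jx-53: 33.50%.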